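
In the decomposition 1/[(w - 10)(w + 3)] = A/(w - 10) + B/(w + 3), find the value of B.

Cover-up at w = -3: B = 1/(-3 - 10) = -1/13


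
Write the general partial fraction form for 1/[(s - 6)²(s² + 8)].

Repeated linear + quadratic: α/(s - 6) + β/(s - 6)² + (γs + δ)/(s² + 8)


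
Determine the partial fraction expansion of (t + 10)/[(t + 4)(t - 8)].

At t=-4: A = (1·(-4) + 10)/(-4 - 8) = -1/2. At t=8: B = (1·8 + 10)/(8 + 4) = 3/2
Result: (-1/2)/(t + 4) + (3/2)/(t - 8)


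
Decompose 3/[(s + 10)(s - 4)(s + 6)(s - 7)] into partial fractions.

Using Heaviside cover-up: (-3/952)/(s + 10) - (1/140)/(s - 4) + (3/520)/(s + 6) + (1/221)/(s - 7)


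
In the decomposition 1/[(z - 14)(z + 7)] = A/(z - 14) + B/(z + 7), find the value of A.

Cover-up at z = 14: A = 1/(14 + 7) = 1/21


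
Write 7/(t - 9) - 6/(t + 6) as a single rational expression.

Common denominator (t - 9)(t + 6). Numerator: 7(t + 6) - 6(t - 9) = (7t + 42) - (6t - 54) = t + 96
Result: (t + 96)/[(t - 9)(t + 6)]


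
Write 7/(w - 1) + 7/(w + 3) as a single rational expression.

Common denominator (w - 1)(w + 3). Numerator: 7(w + 3) + 7(w - 1) = (7w + 21) + (7w - 7) = 14w + 14
Result: (14w + 14)/[(w - 1)(w + 3)]


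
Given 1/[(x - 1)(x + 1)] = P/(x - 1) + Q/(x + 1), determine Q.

Cover-up at x = -1: Q = 1/(-1 - 1) = -1/2


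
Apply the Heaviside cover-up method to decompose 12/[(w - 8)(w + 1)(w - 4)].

Cover (w - 8), w=8: A = 12/[(8 + 1)(8 - 4)] = 1/3. Cover (w + 1), w=-1: B = 12/[(-1 - 8)(-1 - 4)] = 4/15. Cover (w - 4), w=4: C = 12/[(4 - 8)(4 + 1)] = -3/5.
Result: (1/3)/(w - 8) + (4/15)/(w + 1) - (3/5)/(w - 4)


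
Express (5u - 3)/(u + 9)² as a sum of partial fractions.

(5u - 3) = A(u + 9) + B. At u = -9: B = 5·(-9) - 3 = -48. Coeff of u: A = 5
Result: 5/(u + 9) - 48/(u + 9)²


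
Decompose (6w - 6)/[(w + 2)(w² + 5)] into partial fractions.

At w=-2: α = (6·(-2) - 6)/((-2)² + 5) = -2. β = -α = 2, γ = 6 - (-2)·α = 2
Result: -2/(w + 2) + (2w + 2)/(w² + 5)


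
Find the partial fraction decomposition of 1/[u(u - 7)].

1/u(u - 7) = α/u + β/(u - 7). α = 1/(0 - 7) = -1/7, β = 1/(7 - 0) = 1/7
Result: (-1/7)/u + (1/7)/(u - 7)


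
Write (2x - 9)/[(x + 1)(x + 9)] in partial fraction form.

At x=-1: P = (2·(-1) - 9)/(-1 + 9) = -11/8. At x=-9: Q = (2·(-9) - 9)/(-9 + 1) = 27/8
Result: (-11/8)/(x + 1) + (27/8)/(x + 9)


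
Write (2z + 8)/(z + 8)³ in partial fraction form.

(2z + 8) = A(z + 8)² + B(z + 8) + C. At z = -8: C = 2·(-8) + 8 = -8. Coefficients: A = 0, B = 2
Result: 2/(z + 8)² - 8/(z + 8)³


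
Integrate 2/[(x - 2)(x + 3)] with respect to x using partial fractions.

Decompose: 2/[(x - 2)(x + 3)] = (2/5)/(x - 2) - (2/5)/(x + 3). Integrate each term: (2/5) ln|(x - 2)| - (2/5) ln|(x + 3)| + C


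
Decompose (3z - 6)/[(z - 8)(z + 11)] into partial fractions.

At z=8: P = (3·8 - 6)/(8 + 11) = 18/19. At z=-11: Q = (3·(-11) - 6)/(-11 - 8) = 39/19
Result: (18/19)/(z - 8) + (39/19)/(z + 11)


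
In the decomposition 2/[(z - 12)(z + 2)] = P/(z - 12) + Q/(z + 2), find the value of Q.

Cover-up at z = -2: Q = 2/(-2 - 12) = -2/14 = -1/7


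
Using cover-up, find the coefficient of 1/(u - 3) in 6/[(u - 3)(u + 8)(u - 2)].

Cover (u - 3), set u=3: 6/[(3 + 8)(3 - 2)] = 6/11


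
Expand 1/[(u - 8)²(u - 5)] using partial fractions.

Cover-up at u=5: C = 1/(5 - 8)² = 1/9. Cover-up at u=8: B = 1/(8 - 5) = 1/3. Comparing u² coeff: A = -C = -1/9
Result: (-1/9)/(u - 8) + (1/3)/(u - 8)² + (1/9)/(u - 5)


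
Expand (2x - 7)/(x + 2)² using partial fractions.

(2x - 7) = α(x + 2) + β. At x = -2: β = 2·(-2) - 7 = -11. Coeff of x: α = 2
Result: 2/(x + 2) - 11/(x + 2)²


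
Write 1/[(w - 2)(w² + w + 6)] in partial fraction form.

Cover-up at w = 2: α = 1/(2² + 1·2 + 6) = 1/12. Then β = -α = -1/12, γ = -α·(1 + 2) = -1/4
Result: (1/12)/(w - 2) - ((1/12)w + 1/4)/(w² + w + 6)


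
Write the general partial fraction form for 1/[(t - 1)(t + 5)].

Distinct linear factors: A/(t - 1) + B/(t + 5)


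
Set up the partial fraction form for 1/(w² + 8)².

Repeated quadratic factor: (αw + β)/(w² + 8) + (γw + δ)/(w² + 8)²


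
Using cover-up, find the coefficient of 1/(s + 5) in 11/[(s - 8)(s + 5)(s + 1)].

Cover (s + 5), set s=-5: 11/[(-5 - 8)(-5 + 1)] = 11/52


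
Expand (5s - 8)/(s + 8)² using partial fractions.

(5s - 8) = P(s + 8) + Q. At s = -8: Q = 5·(-8) - 8 = -48. Coeff of s: P = 5
Result: 5/(s + 8) - 48/(s + 8)²


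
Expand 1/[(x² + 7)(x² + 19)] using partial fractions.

Coefficient matching gives P = R = 0, Q = 1/(19-7) = 1/12, S = -Q = -1/12
Result: (1/12)/(x² + 7) - (1/12)/(x² + 19)


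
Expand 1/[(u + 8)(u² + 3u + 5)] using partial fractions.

Cover-up at u = -8: A = 1/((-8)² + 3·(-8) + 5) = 1/45. Then B = -A = -1/45, C = -A·(3 - 8) = 1/9
Result: (1/45)/(u + 8) - ((1/45)u - 1/9)/(u² + 3u + 5)


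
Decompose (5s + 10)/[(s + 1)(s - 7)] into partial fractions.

At s=-1: A = (5·(-1) + 10)/(-1 - 7) = -5/8. At s=7: B = (5·7 + 10)/(7 + 1) = 45/8
Result: (-5/8)/(s + 1) + (45/8)/(s - 7)


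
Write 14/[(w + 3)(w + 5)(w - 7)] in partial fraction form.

Using cover-up method: α = -7/10, β = 7/12, γ = 7/60
Result: (-7/10)/(w + 3) + (7/12)/(w + 5) + (7/60)/(w - 7)


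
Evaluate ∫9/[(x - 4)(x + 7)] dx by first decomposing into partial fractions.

Decompose: 9/[(x - 4)(x + 7)] = (9/11)/(x - 4) - (9/11)/(x + 7). Integrate each term: (9/11) ln|(x - 4)| - (9/11) ln|(x + 7)| + C


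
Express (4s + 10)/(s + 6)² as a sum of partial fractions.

(4s + 10) = A(s + 6) + B. At s = -6: B = 4·(-6) + 10 = -14. Coeff of s: A = 4
Result: 4/(s + 6) - 14/(s + 6)²


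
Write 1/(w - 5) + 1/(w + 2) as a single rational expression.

Common denominator (w - 5)(w + 2). Numerator: 1(w + 2) + 1(w - 5) = (w + 2) + (w - 5) = 2w - 3
Result: (2w - 3)/[(w - 5)(w + 2)]


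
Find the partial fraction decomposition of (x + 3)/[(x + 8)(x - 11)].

At x=-8: α = (1·(-8) + 3)/(-8 - 11) = 5/19. At x=11: β = (1·11 + 3)/(11 + 8) = 14/19
Result: (5/19)/(x + 8) + (14/19)/(x - 11)


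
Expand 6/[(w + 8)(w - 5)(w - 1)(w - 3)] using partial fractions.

Using Heaviside cover-up: (-2/429)/(w + 8) + (3/52)/(w - 5) + (1/12)/(w - 1) - (3/22)/(w - 3)


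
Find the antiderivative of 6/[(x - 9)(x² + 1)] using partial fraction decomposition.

Cover-up at x=9: A = 6/(9²+1) = 3/41. Coeff matching: B = -3/41, C = -27/41. Decomposition: (3/41)/(x - 9) - ((3/41)x + 27/41)/(x² + 1). Integrate: linear → ln, quadratic → (1/2)ln + arctan: (3/41) ln|(x - 9)| - (3/82) ln(x² + 1) - (27/41) arctan(x) + C


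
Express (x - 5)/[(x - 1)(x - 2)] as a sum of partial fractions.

At x=1: A = (1·1 - 5)/(1 - 2) = 4. At x=2: B = (1·2 - 5)/(2 - 1) = -3
Result: 4/(x - 1) - 3/(x - 2)


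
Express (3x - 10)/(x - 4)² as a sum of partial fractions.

(3x - 10) = P(x - 4) + Q. At x = 4: Q = 3·4 - 10 = 2. Coeff of x: P = 3
Result: 3/(x - 4) + 2/(x - 4)²


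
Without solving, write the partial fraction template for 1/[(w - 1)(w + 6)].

Distinct linear factors: α/(w - 1) + β/(w + 6)


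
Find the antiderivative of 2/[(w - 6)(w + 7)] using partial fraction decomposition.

Decompose: 2/[(w - 6)(w + 7)] = (2/13)/(w - 6) - (2/13)/(w + 7). Integrate each term: (2/13) ln|(w - 6)| - (2/13) ln|(w + 7)| + C


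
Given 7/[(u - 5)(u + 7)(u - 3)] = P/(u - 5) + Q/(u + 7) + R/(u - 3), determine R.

Cover-up at u = 3: R = 7/[(3 - 5)(3 + 7)] = 7/[(-2)(10)] = -7/20


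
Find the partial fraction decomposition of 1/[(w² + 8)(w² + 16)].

Coefficient matching gives A = C = 0, B = 1/(16-8) = 1/8, D = -B = -1/8
Result: (1/8)/(w² + 8) - (1/8)/(w² + 16)


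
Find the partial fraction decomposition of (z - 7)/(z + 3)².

(z - 7) = A(z + 3) + B. At z = -3: B = 1·(-3) - 7 = -10. Coeff of z: A = 1
Result: 1/(z + 3) - 10/(z + 3)²


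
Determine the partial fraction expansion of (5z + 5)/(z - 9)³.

(5z + 5) = A(z - 9)² + B(z - 9) + C. At z = 9: C = 5·9 + 5 = 50. Coefficients: A = 0, B = 5
Result: 5/(z - 9)² + 50/(z - 9)³


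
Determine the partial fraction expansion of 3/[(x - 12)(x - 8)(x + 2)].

Using cover-up method: P = 3/56, Q = -3/40, R = 3/140
Result: (3/56)/(x - 12) - (3/40)/(x - 8) + (3/140)/(x + 2)


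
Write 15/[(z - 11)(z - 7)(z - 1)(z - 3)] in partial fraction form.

Using Heaviside cover-up: (3/64)/(z - 11) - (5/32)/(z - 7) - (1/8)/(z - 1) + (15/64)/(z - 3)


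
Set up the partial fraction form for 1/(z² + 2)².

Repeated quadratic factor: (Az + B)/(z² + 2) + (Cz + D)/(z² + 2)²


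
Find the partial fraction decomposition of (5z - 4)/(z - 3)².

(5z - 4) = P(z - 3) + Q. At z = 3: Q = 5·3 - 4 = 11. Coeff of z: P = 5
Result: 5/(z - 3) + 11/(z - 3)²


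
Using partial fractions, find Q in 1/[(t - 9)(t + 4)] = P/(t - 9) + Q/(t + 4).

Cover-up at t = -4: Q = 1/(-4 - 9) = -1/13


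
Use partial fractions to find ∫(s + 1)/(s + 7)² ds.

Decompose: P = 1, Q = 1·(-7) + 1 = -6, so (s + 1)/(s + 7)² = 1/(s + 7) - 6/(s + 7)². Integrate: ∫ P/(s + 7) ds = ln|(s + 7)|; ∫ Q/(s + 7)² ds = 6/(s + 7). Sum: ln|(s + 7)| + 6/(s + 7) + C


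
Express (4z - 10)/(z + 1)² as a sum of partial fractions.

(4z - 10) = P(z + 1) + Q. At z = -1: Q = 4·(-1) - 10 = -14. Coeff of z: P = 4
Result: 4/(z + 1) - 14/(z + 1)²


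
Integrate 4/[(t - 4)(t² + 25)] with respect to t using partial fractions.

Cover-up at t=4: α = 4/(4²+25) = 4/41. Coeff matching: β = -4/41, γ = -16/41. Decomposition: (4/41)/(t - 4) - ((4/41)t + 16/41)/(t² + 25). Integrate: linear → ln, quadratic → (1/2)ln + arctan: (4/41) ln|(t - 4)| - (2/41) ln(t² + 25) - (16/205) arctan(t/5) + C


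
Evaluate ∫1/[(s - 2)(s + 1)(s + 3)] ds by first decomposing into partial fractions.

Cover-up: α = 1/15, β = -1/6, γ = 1/10. Decomposition: (1/15)/(s - 2) - (1/6)/(s + 1) + (1/10)/(s + 3). Integrate each term: (1/15) ln|(s - 2)| - (1/6) ln|(s + 1)| + (1/10) ln|(s + 3)| + C


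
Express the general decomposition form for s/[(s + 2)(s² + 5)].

Linear + irreducible quadratic: α/(s + 2) + (βs + γ)/(s² + 5)


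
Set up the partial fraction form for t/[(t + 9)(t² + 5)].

Linear + irreducible quadratic: α/(t + 9) + (βt + γ)/(t² + 5)


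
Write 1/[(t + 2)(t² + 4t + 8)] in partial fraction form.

Cover-up at t = -2: P = 1/((-2)² + 4·(-2) + 8) = 1/4. Then Q = -P = -1/4, R = -P·(4 - 2) = -1/2
Result: (1/4)/(t + 2) - ((1/4)t + 1/2)/(t² + 4t + 8)


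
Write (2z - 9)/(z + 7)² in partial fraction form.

(2z - 9) = A(z + 7) + B. At z = -7: B = 2·(-7) - 9 = -23. Coeff of z: A = 2
Result: 2/(z + 7) - 23/(z + 7)²


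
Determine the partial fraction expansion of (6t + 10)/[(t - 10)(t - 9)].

At t=10: A = (6·10 + 10)/(10 - 9) = 70. At t=9: B = (6·9 + 10)/(9 - 10) = -64
Result: 70/(t - 10) - 64/(t - 9)


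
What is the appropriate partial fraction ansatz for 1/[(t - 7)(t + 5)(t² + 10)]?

Two linear + quadratic: A/(t - 7) + B/(t + 5) + (Ct + D)/(t² + 10)


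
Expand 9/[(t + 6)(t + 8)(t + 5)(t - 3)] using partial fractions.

Using Heaviside cover-up: (1/2)/(t + 6) - (3/22)/(t + 8) - (3/8)/(t + 5) + (1/88)/(t - 3)


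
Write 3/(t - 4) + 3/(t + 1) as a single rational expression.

Common denominator (t - 4)(t + 1). Numerator: 3(t + 1) + 3(t - 4) = (3t + 3) + (3t - 12) = 6t - 9
Result: (6t - 9)/[(t - 4)(t + 1)]


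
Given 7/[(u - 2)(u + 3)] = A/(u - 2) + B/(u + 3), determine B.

Cover-up at u = -3: B = 7/(-3 - 2) = -7/5


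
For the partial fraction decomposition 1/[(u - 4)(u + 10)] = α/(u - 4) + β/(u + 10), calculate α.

Cover-up at u = 4: α = 1/(4 + 10) = 1/14


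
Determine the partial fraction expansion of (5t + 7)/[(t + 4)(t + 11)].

At t=-4: A = (5·(-4) + 7)/(-4 + 11) = -13/7. At t=-11: B = (5·(-11) + 7)/(-11 + 4) = 48/7
Result: (-13/7)/(t + 4) + (48/7)/(t + 11)


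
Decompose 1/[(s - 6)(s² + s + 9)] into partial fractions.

Cover-up at s = 6: A = 1/(6² + 1·6 + 9) = 1/51. Then B = -A = -1/51, C = -A·(1 + 6) = -7/51
Result: (1/51)/(s - 6) - ((1/51)s + 7/51)/(s² + s + 9)


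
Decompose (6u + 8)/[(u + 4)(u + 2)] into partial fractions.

At u=-4: A = (6·(-4) + 8)/(-4 + 2) = 8. At u=-2: B = (6·(-2) + 8)/(-2 + 4) = -2
Result: 8/(u + 4) - 2/(u + 2)


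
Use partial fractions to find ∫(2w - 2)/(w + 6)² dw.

Decompose: α = 2, β = 2·(-6) - 2 = -14, so (2w - 2)/(w + 6)² = 2/(w + 6) - 14/(w + 6)². Integrate: ∫ α/(w + 6) dw = 2 ln|(w + 6)|; ∫ β/(w + 6)² dw = 14/(w + 6). Sum: 2 ln|(w + 6)| + 14/(w + 6) + C


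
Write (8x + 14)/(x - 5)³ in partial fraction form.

(8x + 14) = α(x - 5)² + β(x - 5) + γ. At x = 5: γ = 8·5 + 14 = 54. Coefficients: α = 0, β = 8
Result: 8/(x - 5)² + 54/(x - 5)³


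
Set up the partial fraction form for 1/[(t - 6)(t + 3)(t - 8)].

Three distinct linear factors: P/(t - 6) + Q/(t + 3) + R/(t - 8)


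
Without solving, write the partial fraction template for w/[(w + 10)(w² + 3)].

Linear + irreducible quadratic: α/(w + 10) + (βw + γ)/(w² + 3)


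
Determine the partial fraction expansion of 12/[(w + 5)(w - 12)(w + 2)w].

Using Heaviside cover-up: (-4/85)/(w + 5) + (1/238)/(w - 12) + (1/7)/(w + 2) - (1/10)/w


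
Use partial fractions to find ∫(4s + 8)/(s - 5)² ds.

Decompose: P = 4, Q = 4·5 + 8 = 28, so (4s + 8)/(s - 5)² = 4/(s - 5) + 28/(s - 5)². Integrate: ∫ P/(s - 5) ds = 4 ln|(s - 5)|; ∫ Q/(s - 5)² ds = -28/(s - 5). Sum: 4 ln|(s - 5)| - 28/(s - 5) + C


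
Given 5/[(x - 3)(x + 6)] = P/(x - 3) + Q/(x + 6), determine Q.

Cover-up at x = -6: Q = 5/(-6 - 3) = -5/9


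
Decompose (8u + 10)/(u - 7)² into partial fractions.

(8u + 10) = α(u - 7) + β. At u = 7: β = 8·7 + 10 = 66. Coeff of u: α = 8
Result: 8/(u - 7) + 66/(u - 7)²


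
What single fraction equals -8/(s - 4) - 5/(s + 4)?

Common denominator (s - 4)(s + 4). Numerator: -8(s + 4) - 5(s - 4) = (-8s - 32) - (5s - 20) = -13s - 12
Result: (-13s - 12)/[(s - 4)(s + 4)]


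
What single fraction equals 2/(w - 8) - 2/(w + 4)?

Common denominator (w - 8)(w + 4). Numerator: 2(w + 4) - 2(w - 8) = (2w + 8) - (2w - 16) = 24
Result: (24)/[(w - 8)(w + 4)]


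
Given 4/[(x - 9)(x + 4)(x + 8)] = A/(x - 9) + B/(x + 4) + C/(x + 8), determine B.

Cover-up at x = -4: B = 4/[(-4 - 9)(-4 + 8)] = 4/[(-13)(4)] = -4/52 = -1/13


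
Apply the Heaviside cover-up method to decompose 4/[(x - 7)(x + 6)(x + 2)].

Cover (x - 7), x=7: A = 4/[(7 + 6)(7 + 2)] = 4/117. Cover (x + 6), x=-6: B = 4/[(-6 - 7)(-6 + 2)] = 1/13. Cover (x + 2), x=-2: C = 4/[(-2 - 7)(-2 + 6)] = -1/9.
Result: (4/117)/(x - 7) + (1/13)/(x + 6) - (1/9)/(x + 2)


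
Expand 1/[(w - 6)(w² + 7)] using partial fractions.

Cover-up at w = 6: α = 1/(6² + 7) = 1/43. Then β = -α = -1/43, γ = -α·(0 + 6) = -6/43
Result: (1/43)/(w - 6) - ((1/43)w + 6/43)/(w² + 7)


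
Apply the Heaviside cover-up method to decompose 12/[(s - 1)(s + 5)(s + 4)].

Cover (s - 1), s=1: A = 12/[(1 + 5)(1 + 4)] = 2/5. Cover (s + 5), s=-5: B = 12/[(-5 - 1)(-5 + 4)] = 2. Cover (s + 4), s=-4: C = 12/[(-4 - 1)(-4 + 5)] = -12/5.
Result: (2/5)/(s - 1) + 2/(s + 5) - (12/5)/(s + 4)


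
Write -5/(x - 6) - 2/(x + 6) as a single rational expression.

Common denominator (x - 6)(x + 6). Numerator: -5(x + 6) - 2(x - 6) = (-5x - 30) - (2x - 12) = -7x - 18
Result: (-7x - 18)/[(x - 6)(x + 6)]


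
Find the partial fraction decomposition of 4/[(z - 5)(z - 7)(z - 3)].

Using cover-up method: A = -1, B = 1/2, C = 1/2
Result: -1/(z - 5) + (1/2)/(z - 7) + (1/2)/(z - 3)


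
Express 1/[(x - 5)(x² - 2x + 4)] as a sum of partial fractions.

Cover-up at x = 5: P = 1/(5² - 2·5 + 4) = 1/19. Then Q = -P = -1/19, R = -P·(-2 + 5) = -3/19
Result: (1/19)/(x - 5) - ((1/19)x + 3/19)/(x² - 2x + 4)


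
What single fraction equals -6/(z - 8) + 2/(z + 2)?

Common denominator (z - 8)(z + 2). Numerator: -6(z + 2) + 2(z - 8) = (-6z - 12) + (2z - 16) = -4z - 28
Result: (-4z - 28)/[(z - 8)(z + 2)]


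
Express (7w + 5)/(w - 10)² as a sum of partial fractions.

(7w + 5) = P(w - 10) + Q. At w = 10: Q = 7·10 + 5 = 75. Coeff of w: P = 7
Result: 7/(w - 10) + 75/(w - 10)²


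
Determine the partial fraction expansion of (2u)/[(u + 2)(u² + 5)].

At u=-2: P = (2·(-2) + 0)/((-2)² + 5) = -4/9. Q = -P = 4/9, R = 2 - (-2)·P = 10/9
Result: (-4/9)/(u + 2) + ((4/9)u + 10/9)/(u² + 5)


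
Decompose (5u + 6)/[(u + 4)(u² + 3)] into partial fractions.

At u=-4: α = (5·(-4) + 6)/((-4)² + 3) = -14/19. β = -α = 14/19, γ = 5 - (-4)·α = 39/19
Result: (-14/19)/(u + 4) + ((14/19)u + 39/19)/(u² + 3)


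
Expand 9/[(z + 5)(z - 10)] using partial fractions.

9/(z + 5)(z - 10) = A/(z + 5) + B/(z - 10). A = 9/(-5 - 10) = -3/5, B = 9/(10 + 5) = 3/5
Result: (-3/5)/(z + 5) + (3/5)/(z - 10)


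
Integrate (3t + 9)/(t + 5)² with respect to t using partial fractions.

Decompose: A = 3, B = 3·(-5) + 9 = -6, so (3t + 9)/(t + 5)² = 3/(t + 5) - 6/(t + 5)². Integrate: ∫ A/(t + 5) dt = 3 ln|(t + 5)|; ∫ B/(t + 5)² dt = 6/(t + 5). Sum: 3 ln|(t + 5)| + 6/(t + 5) + C


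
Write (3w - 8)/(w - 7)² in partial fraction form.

(3w - 8) = P(w - 7) + Q. At w = 7: Q = 3·7 - 8 = 13. Coeff of w: P = 3
Result: 3/(w - 7) + 13/(w - 7)²


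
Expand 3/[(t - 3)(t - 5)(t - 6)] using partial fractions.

Using cover-up method: P = 1/2, Q = -3/2, R = 1
Result: (1/2)/(t - 3) - (3/2)/(t - 5) + 1/(t - 6)


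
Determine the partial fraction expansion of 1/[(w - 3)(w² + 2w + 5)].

Cover-up at w = 3: α = 1/(3² + 2·3 + 5) = 1/20. Then β = -α = -1/20, γ = -α·(2 + 3) = -1/4
Result: (1/20)/(w - 3) - ((1/20)w + 1/4)/(w² + 2w + 5)


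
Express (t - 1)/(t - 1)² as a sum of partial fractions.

(t - 1) = α(t - 1) + β. At t = 1: β = 1·1 - 1 = 0. Coeff of t: α = 1
Result: 1/(t - 1)


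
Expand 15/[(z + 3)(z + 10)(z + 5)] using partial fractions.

Using cover-up method: A = 15/14, B = 3/7, C = -3/2
Result: (15/14)/(z + 3) + (3/7)/(z + 10) - (3/2)/(z + 5)


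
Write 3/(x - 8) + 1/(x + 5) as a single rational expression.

Common denominator (x - 8)(x + 5). Numerator: 3(x + 5) + 1(x - 8) = (3x + 15) + (x - 8) = 4x + 7
Result: (4x + 7)/[(x - 8)(x + 5)]


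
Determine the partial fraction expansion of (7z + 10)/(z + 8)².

(7z + 10) = A(z + 8) + B. At z = -8: B = 7·(-8) + 10 = -46. Coeff of z: A = 7
Result: 7/(z + 8) - 46/(z + 8)²


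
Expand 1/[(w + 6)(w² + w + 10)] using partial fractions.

Cover-up at w = -6: α = 1/((-6)² + 1·(-6) + 10) = 1/40. Then β = -α = -1/40, γ = -α·(1 - 6) = 1/8
Result: (1/40)/(w + 6) - ((1/40)w - 1/8)/(w² + w + 10)


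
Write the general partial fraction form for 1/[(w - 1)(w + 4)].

Distinct linear factors: P/(w - 1) + Q/(w + 4)


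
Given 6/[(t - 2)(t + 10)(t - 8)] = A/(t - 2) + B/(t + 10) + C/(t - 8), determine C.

Cover-up at t = 8: C = 6/[(8 - 2)(8 + 10)] = 6/[(6)(18)] = 6/108 = 1/18


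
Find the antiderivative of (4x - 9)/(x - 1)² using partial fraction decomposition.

Decompose: α = 4, β = 4·1 - 9 = -5, so (4x - 9)/(x - 1)² = 4/(x - 1) - 5/(x - 1)². Integrate: ∫ α/(x - 1) dx = 4 ln|(x - 1)|; ∫ β/(x - 1)² dx = 5/(x - 1). Sum: 4 ln|(x - 1)| + 5/(x - 1) + C


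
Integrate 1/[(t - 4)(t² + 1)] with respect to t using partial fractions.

Cover-up at t=4: A = 1/(4²+1) = 1/17. Coeff matching: B = -1/17, C = -4/17. Decomposition: (1/17)/(t - 4) - ((1/17)t + 4/17)/(t² + 1). Integrate: linear → ln, quadratic → (1/2)ln + arctan: (1/17) ln|(t - 4)| - (1/34) ln(t² + 1) - (4/17) arctan(t) + C


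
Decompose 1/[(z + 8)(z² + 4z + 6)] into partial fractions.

Cover-up at z = -8: α = 1/((-8)² + 4·(-8) + 6) = 1/38. Then β = -α = -1/38, γ = -α·(4 - 8) = 2/19
Result: (1/38)/(z + 8) - ((1/38)z - 2/19)/(z² + 4z + 6)


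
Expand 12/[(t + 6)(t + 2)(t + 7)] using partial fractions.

Using cover-up method: P = -3, Q = 3/5, R = 12/5
Result: -3/(t + 6) + (3/5)/(t + 2) + (12/5)/(t + 7)


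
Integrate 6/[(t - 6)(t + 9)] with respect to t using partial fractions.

Decompose: 6/[(t - 6)(t + 9)] = (2/5)/(t - 6) - (2/5)/(t + 9). Integrate each term: (2/5) ln|(t - 6)| - (2/5) ln|(t + 9)| + C


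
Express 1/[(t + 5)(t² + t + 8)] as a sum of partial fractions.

Cover-up at t = -5: A = 1/((-5)² + 1·(-5) + 8) = 1/28. Then B = -A = -1/28, C = -A·(1 - 5) = 1/7
Result: (1/28)/(t + 5) - ((1/28)t - 1/7)/(t² + t + 8)


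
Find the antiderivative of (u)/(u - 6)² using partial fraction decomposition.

Decompose: P = 1, Q = 1·6 + 0 = 6, so (u)/(u - 6)² = 1/(u - 6) + 6/(u - 6)². Integrate: ∫ P/(u - 6) du = ln|(u - 6)|; ∫ Q/(u - 6)² du = -6/(u - 6). Sum: ln|(u - 6)| - 6/(u - 6) + C


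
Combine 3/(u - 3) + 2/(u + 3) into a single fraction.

Common denominator (u - 3)(u + 3). Numerator: 3(u + 3) + 2(u - 3) = (3u + 9) + (2u - 6) = 5u + 3
Result: (5u + 3)/[(u - 3)(u + 3)]


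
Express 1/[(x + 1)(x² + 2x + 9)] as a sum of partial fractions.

Cover-up at x = -1: A = 1/((-1)² + 2·(-1) + 9) = 1/8. Then B = -A = -1/8, C = -A·(2 - 1) = -1/8
Result: (1/8)/(x + 1) - ((1/8)x + 1/8)/(x² + 2x + 9)


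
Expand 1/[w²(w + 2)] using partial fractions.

Cover-up at w=-2: C = 1/(-2 - 0)² = 1/4. Cover-up at w=0: B = 1/(0 + 2) = 1/2. Comparing w² coeff: A = -C = -1/4
Result: (-1/4)/w + (1/2)/w² + (1/4)/(w + 2)


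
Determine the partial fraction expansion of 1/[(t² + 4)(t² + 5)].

Coefficient matching gives A = C = 0, B = 1/(5-4) = 1, D = -B = -1
Result: 1/(t² + 4) - 1/(t² + 5)


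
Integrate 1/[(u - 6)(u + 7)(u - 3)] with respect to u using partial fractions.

Cover-up: α = 1/39, β = 1/130, γ = -1/30. Decomposition: (1/39)/(u - 6) + (1/130)/(u + 7) - (1/30)/(u - 3). Integrate each term: (1/39) ln|(u - 6)| + (1/130) ln|(u + 7)| - (1/30) ln|(u - 3)| + C


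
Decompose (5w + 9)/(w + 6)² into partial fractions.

(5w + 9) = P(w + 6) + Q. At w = -6: Q = 5·(-6) + 9 = -21. Coeff of w: P = 5
Result: 5/(w + 6) - 21/(w + 6)²


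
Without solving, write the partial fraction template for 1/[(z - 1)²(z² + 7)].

Repeated linear + quadratic: α/(z - 1) + β/(z - 1)² + (γz + δ)/(z² + 7)


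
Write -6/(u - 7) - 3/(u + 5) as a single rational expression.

Common denominator (u - 7)(u + 5). Numerator: -6(u + 5) - 3(u - 7) = (-6u - 30) - (3u - 21) = -9u - 9
Result: (-9u - 9)/[(u - 7)(u + 5)]


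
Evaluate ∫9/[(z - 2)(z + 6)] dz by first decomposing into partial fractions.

Decompose: 9/[(z - 2)(z + 6)] = (9/8)/(z - 2) - (9/8)/(z + 6). Integrate each term: (9/8) ln|(z - 2)| - (9/8) ln|(z + 6)| + C


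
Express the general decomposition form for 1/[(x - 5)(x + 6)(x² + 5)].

Two linear + quadratic: α/(x - 5) + β/(x + 6) + (γx + δ)/(x² + 5)


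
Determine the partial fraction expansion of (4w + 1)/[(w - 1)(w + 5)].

At w=1: P = (4·1 + 1)/(1 + 5) = 5/6. At w=-5: Q = (4·(-5) + 1)/(-5 - 1) = 19/6
Result: (5/6)/(w - 1) + (19/6)/(w + 5)


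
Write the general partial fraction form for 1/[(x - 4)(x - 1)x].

Three distinct linear factors: A/(x - 4) + B/(x - 1) + C/x


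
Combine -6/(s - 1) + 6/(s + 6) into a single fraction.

Common denominator (s - 1)(s + 6). Numerator: -6(s + 6) + 6(s - 1) = (-6s - 36) + (6s - 6) = -42
Result: (-42)/[(s - 1)(s + 6)]


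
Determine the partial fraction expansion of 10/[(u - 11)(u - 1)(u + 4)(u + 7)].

Using Heaviside cover-up: (1/270)/(u - 11) - (1/40)/(u - 1) + (2/45)/(u + 4) - (5/216)/(u + 7)


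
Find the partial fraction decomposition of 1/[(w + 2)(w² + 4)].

Cover-up at w = -2: A = 1/((-2)² + 4) = 1/8. Then B = -A = -1/8, C = -A·(0 - 2) = 1/4
Result: (1/8)/(w + 2) - ((1/8)w - 1/4)/(w² + 4)


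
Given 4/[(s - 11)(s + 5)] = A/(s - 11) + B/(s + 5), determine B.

Cover-up at s = -5: B = 4/(-5 - 11) = -4/16 = -1/4


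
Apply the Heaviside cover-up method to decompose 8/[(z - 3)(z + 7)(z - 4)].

Cover (z - 3), z=3: α = 8/[(3 + 7)(3 - 4)] = -4/5. Cover (z + 7), z=-7: β = 8/[(-7 - 3)(-7 - 4)] = 4/55. Cover (z - 4), z=4: γ = 8/[(4 - 3)(4 + 7)] = 8/11.
Result: (-4/5)/(z - 3) + (4/55)/(z + 7) + (8/11)/(z - 4)


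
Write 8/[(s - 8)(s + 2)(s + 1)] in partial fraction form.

Using cover-up method: α = 4/45, β = 4/5, γ = -8/9
Result: (4/45)/(s - 8) + (4/5)/(s + 2) - (8/9)/(s + 1)


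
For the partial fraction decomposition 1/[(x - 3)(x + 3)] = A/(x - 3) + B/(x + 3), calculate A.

Cover-up at x = 3: A = 1/(3 + 3) = 1/6


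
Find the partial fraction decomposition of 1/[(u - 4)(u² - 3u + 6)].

Cover-up at u = 4: α = 1/(4² - 3·4 + 6) = 1/10. Then β = -α = -1/10, γ = -α·(-3 + 4) = -1/10
Result: (1/10)/(u - 4) - ((1/10)u + 1/10)/(u² - 3u + 6)


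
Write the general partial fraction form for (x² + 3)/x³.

Repeated linear factor (power 3): α/x + β/x² + γ/x³


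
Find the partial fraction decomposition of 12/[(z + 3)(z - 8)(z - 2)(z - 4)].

Using Heaviside cover-up: (-12/385)/(z + 3) + (1/22)/(z - 8) + (1/5)/(z - 2) - (3/14)/(z - 4)


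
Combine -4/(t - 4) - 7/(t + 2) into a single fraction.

Common denominator (t - 4)(t + 2). Numerator: -4(t + 2) - 7(t - 4) = (-4t - 8) - (7t - 28) = -11t + 20
Result: (-11t + 20)/[(t - 4)(t + 2)]


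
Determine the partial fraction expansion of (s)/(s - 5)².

(s) = A(s - 5) + B. At s = 5: B = 1·5 + 0 = 5. Coeff of s: A = 1
Result: 1/(s - 5) + 5/(s - 5)²


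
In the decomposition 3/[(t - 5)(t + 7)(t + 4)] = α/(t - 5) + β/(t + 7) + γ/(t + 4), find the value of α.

Cover-up at t = 5: α = 3/[(5 + 7)(5 + 4)] = 3/[(12)(9)] = 3/108 = 1/36


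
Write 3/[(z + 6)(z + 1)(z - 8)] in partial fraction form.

Using cover-up method: A = 3/70, B = -1/15, C = 1/42
Result: (3/70)/(z + 6) - (1/15)/(z + 1) + (1/42)/(z - 8)


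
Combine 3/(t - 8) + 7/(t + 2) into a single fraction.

Common denominator (t - 8)(t + 2). Numerator: 3(t + 2) + 7(t - 8) = (3t + 6) + (7t - 56) = 10t - 50
Result: (10t - 50)/[(t - 8)(t + 2)]


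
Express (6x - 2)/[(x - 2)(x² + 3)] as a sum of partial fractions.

At x=2: A = (6·2 - 2)/(2² + 3) = 10/7. B = -A = -10/7, C = 6 - 2·A = 22/7
Result: (10/7)/(x - 2) - ((10/7)x - 22/7)/(x² + 3)


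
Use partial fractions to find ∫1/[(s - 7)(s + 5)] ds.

Decompose: 1/[(s - 7)(s + 5)] = (1/12)/(s - 7) - (1/12)/(s + 5). Integrate each term: (1/12) ln|(s - 7)| - (1/12) ln|(s + 5)| + C


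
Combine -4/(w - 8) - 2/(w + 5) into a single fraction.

Common denominator (w - 8)(w + 5). Numerator: -4(w + 5) - 2(w - 8) = (-4w - 20) - (2w - 16) = -6w - 4
Result: (-6w - 4)/[(w - 8)(w + 5)]


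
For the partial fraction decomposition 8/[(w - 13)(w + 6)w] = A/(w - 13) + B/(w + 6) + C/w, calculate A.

Cover-up at w = 13: A = 8/[(13 + 6)(13 - 0)] = 8/[(19)(13)] = 8/247


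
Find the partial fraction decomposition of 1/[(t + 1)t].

1/(t + 1)t = A/(t + 1) + B/t. A = 1/(-1 - 0) = -1, B = 1/(0 + 1) = 1
Result: -1/(t + 1) + 1/t


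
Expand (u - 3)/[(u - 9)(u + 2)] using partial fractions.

At u=9: P = (1·9 - 3)/(9 + 2) = 6/11. At u=-2: Q = (1·(-2) - 3)/(-2 - 9) = 5/11
Result: (6/11)/(u - 9) + (5/11)/(u + 2)


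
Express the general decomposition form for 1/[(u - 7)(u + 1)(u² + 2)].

Two linear + quadratic: P/(u - 7) + Q/(u + 1) + (Ru + S)/(u² + 2)


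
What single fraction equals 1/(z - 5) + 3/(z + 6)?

Common denominator (z - 5)(z + 6). Numerator: 1(z + 6) + 3(z - 5) = (z + 6) + (3z - 15) = 4z - 9
Result: (4z - 9)/[(z - 5)(z + 6)]


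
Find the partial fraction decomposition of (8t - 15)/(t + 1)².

(8t - 15) = α(t + 1) + β. At t = -1: β = 8·(-1) - 15 = -23. Coeff of t: α = 8
Result: 8/(t + 1) - 23/(t + 1)²


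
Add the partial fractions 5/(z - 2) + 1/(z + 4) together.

Common denominator (z - 2)(z + 4). Numerator: 5(z + 4) + 1(z - 2) = (5z + 20) + (z - 2) = 6z + 18
Result: (6z + 18)/[(z - 2)(z + 4)]


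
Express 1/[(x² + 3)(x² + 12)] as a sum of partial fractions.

Coefficient matching gives A = C = 0, B = 1/(12-3) = 1/9, D = -B = -1/9
Result: (1/9)/(x² + 3) - (1/9)/(x² + 12)


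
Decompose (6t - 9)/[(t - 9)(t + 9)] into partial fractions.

At t=9: α = (6·9 - 9)/(9 + 9) = 5/2. At t=-9: β = (6·(-9) - 9)/(-9 - 9) = 7/2
Result: (5/2)/(t - 9) + (7/2)/(t + 9)


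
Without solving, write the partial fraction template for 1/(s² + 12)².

Repeated quadratic factor: (αs + β)/(s² + 12) + (γs + δ)/(s² + 12)²


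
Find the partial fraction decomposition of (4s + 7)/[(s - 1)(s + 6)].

At s=1: P = (4·1 + 7)/(1 + 6) = 11/7. At s=-6: Q = (4·(-6) + 7)/(-6 - 1) = 17/7
Result: (11/7)/(s - 1) + (17/7)/(s + 6)


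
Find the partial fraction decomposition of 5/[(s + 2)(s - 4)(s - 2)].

Using cover-up method: P = 5/24, Q = 5/12, R = -5/8
Result: (5/24)/(s + 2) + (5/12)/(s - 4) - (5/8)/(s - 2)


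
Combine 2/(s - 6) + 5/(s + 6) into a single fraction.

Common denominator (s - 6)(s + 6). Numerator: 2(s + 6) + 5(s - 6) = (2s + 12) + (5s - 30) = 7s - 18
Result: (7s - 18)/[(s - 6)(s + 6)]


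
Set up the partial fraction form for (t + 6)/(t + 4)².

Repeated linear factor: P/(t + 4) + Q/(t + 4)²


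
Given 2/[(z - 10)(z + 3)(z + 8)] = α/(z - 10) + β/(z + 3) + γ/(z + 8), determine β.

Cover-up at z = -3: β = 2/[(-3 - 10)(-3 + 8)] = 2/[(-13)(5)] = -2/65


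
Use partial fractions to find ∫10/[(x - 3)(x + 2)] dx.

Decompose: 10/[(x - 3)(x + 2)] = 2/(x - 3) - 2/(x + 2). Integrate each term: 2 ln|(x - 3)| - 2 ln|(x + 2)| + C


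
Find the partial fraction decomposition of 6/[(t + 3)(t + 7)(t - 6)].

Using cover-up method: A = -1/6, B = 3/26, C = 2/39
Result: (-1/6)/(t + 3) + (3/26)/(t + 7) + (2/39)/(t - 6)


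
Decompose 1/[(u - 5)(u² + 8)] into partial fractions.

Cover-up at u = 5: P = 1/(5² + 8) = 1/33. Then Q = -P = -1/33, R = -P·(0 + 5) = -5/33
Result: (1/33)/(u - 5) - ((1/33)u + 5/33)/(u² + 8)


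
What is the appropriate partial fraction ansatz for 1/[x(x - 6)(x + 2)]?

Three distinct linear factors: α/x + β/(x - 6) + γ/(x + 2)


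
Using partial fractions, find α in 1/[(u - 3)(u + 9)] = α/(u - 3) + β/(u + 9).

Cover-up at u = 3: α = 1/(3 + 9) = 1/12


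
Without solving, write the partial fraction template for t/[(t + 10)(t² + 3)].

Linear + irreducible quadratic: A/(t + 10) + (Bt + C)/(t² + 3)


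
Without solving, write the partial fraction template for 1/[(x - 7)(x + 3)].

Distinct linear factors: α/(x - 7) + β/(x + 3)


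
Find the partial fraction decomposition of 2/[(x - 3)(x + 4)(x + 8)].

Using cover-up method: P = 2/77, Q = -1/14, R = 1/22
Result: (2/77)/(x - 3) - (1/14)/(x + 4) + (1/22)/(x + 8)


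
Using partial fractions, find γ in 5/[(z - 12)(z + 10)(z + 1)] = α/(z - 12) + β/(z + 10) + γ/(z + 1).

Cover-up at z = -1: γ = 5/[(-1 - 12)(-1 + 10)] = 5/[(-13)(9)] = -5/117


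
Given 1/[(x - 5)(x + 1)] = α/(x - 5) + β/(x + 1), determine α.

Cover-up at x = 5: α = 1/(5 + 1) = 1/6


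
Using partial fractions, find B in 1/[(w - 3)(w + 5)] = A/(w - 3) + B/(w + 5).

Cover-up at w = -5: B = 1/(-5 - 3) = -1/8


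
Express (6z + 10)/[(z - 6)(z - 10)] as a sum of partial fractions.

At z=6: A = (6·6 + 10)/(6 - 10) = -23/2. At z=10: B = (6·10 + 10)/(10 - 6) = 35/2
Result: (-23/2)/(z - 6) + (35/2)/(z - 10)


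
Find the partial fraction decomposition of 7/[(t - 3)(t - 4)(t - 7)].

Using cover-up method: α = 7/4, β = -7/3, γ = 7/12
Result: (7/4)/(t - 3) - (7/3)/(t - 4) + (7/12)/(t - 7)


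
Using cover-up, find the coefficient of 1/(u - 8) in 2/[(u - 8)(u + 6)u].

Cover (u - 8), set u=8: 2/[(8 + 6)(8 - 0)] = 1/56


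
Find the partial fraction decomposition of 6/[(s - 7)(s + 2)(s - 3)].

Using cover-up method: P = 1/6, Q = 2/15, R = -3/10
Result: (1/6)/(s - 7) + (2/15)/(s + 2) - (3/10)/(s - 3)


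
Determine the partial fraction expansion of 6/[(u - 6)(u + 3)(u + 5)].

Using cover-up method: A = 2/33, B = -1/3, C = 3/11
Result: (2/33)/(u - 6) - (1/3)/(u + 3) + (3/11)/(u + 5)


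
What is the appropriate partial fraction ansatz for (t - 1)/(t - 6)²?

Repeated linear factor: A/(t - 6) + B/(t - 6)²


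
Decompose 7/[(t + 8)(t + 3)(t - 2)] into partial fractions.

Using cover-up method: α = 7/50, β = -7/25, γ = 7/50
Result: (7/50)/(t + 8) - (7/25)/(t + 3) + (7/50)/(t - 2)


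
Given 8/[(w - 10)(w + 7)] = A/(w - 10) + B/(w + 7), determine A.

Cover-up at w = 10: A = 8/(10 + 7) = 8/17


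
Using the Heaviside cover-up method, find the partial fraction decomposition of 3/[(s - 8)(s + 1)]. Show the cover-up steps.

Cover (s - 8): set s=8, get A = 3/(8 + 1) = 1/3. Cover (s + 1): set s=-1, get B = 3/(-1 - 8) = -1/3.
Result: (1/3)/(s - 8) - (1/3)/(s + 1)


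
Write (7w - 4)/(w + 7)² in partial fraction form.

(7w - 4) = P(w + 7) + Q. At w = -7: Q = 7·(-7) - 4 = -53. Coeff of w: P = 7
Result: 7/(w + 7) - 53/(w + 7)²


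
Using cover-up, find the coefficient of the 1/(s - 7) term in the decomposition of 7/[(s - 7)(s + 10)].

Cover (s - 7), set s=7: 7/((s + 10) at s=7) = 7/(17) = 7/17


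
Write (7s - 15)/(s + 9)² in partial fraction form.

(7s - 15) = P(s + 9) + Q. At s = -9: Q = 7·(-9) - 15 = -78. Coeff of s: P = 7
Result: 7/(s + 9) - 78/(s + 9)²


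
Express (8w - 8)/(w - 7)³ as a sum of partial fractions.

(8w - 8) = α(w - 7)² + β(w - 7) + γ. At w = 7: γ = 8·7 - 8 = 48. Coefficients: α = 0, β = 8
Result: 8/(w - 7)² + 48/(w - 7)³


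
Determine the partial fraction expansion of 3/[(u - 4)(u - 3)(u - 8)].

Using cover-up method: α = -3/4, β = 3/5, γ = 3/20
Result: (-3/4)/(u - 4) + (3/5)/(u - 3) + (3/20)/(u - 8)


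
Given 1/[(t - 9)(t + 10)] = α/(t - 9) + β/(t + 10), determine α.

Cover-up at t = 9: α = 1/(9 + 10) = 1/19


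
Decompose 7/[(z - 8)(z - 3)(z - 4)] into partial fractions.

Using cover-up method: α = 7/20, β = 7/5, γ = -7/4
Result: (7/20)/(z - 8) + (7/5)/(z - 3) - (7/4)/(z - 4)


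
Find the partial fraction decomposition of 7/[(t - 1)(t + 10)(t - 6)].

Using cover-up method: α = -7/55, β = 7/176, γ = 7/80
Result: (-7/55)/(t - 1) + (7/176)/(t + 10) + (7/80)/(t - 6)


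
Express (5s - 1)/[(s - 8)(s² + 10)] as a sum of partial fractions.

At s=8: A = (5·8 - 1)/(8² + 10) = 39/74. B = -A = -39/74, C = 5 - 8·A = 29/37
Result: (39/74)/(s - 8) - ((39/74)s - 29/37)/(s² + 10)


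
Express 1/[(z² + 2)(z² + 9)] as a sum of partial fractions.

Coefficient matching gives P = R = 0, Q = 1/(9-2) = 1/7, S = -Q = -1/7
Result: (1/7)/(z² + 2) - (1/7)/(z² + 9)


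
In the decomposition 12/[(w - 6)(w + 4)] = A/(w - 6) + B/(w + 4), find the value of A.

Cover-up at w = 6: A = 12/(6 + 4) = 12/10 = 6/5


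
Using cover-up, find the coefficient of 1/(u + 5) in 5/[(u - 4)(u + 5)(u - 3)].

Cover (u + 5), set u=-5: 5/[(-5 - 4)(-5 - 3)] = 5/72


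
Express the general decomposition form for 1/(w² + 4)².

Repeated quadratic factor: (αw + β)/(w² + 4) + (γw + δ)/(w² + 4)²


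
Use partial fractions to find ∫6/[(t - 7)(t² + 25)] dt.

Cover-up at t=7: α = 6/(7²+25) = 3/37. Coeff matching: β = -3/37, γ = -21/37. Decomposition: (3/37)/(t - 7) - ((3/37)t + 21/37)/(t² + 25). Integrate: linear → ln, quadratic → (1/2)ln + arctan: (3/37) ln|(t - 7)| - (3/74) ln(t² + 25) - (21/185) arctan(t/5) + C


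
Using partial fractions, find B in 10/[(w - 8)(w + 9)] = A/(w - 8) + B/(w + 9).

Cover-up at w = -9: B = 10/(-9 - 8) = -10/17


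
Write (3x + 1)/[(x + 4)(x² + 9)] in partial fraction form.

At x=-4: α = (3·(-4) + 1)/((-4)² + 9) = -11/25. β = -α = 11/25, γ = 3 - (-4)·α = 31/25
Result: (-11/25)/(x + 4) + ((11/25)x + 31/25)/(x² + 9)


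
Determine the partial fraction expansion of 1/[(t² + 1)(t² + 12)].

Coefficient matching gives A = C = 0, B = 1/(12-1) = 1/11, D = -B = -1/11
Result: (1/11)/(t² + 1) - (1/11)/(t² + 12)


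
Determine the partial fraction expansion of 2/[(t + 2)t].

2/(t + 2)t = α/(t + 2) + β/t. α = 2/(-2 - 0) = -1, β = 2/(0 + 2) = 1
Result: -1/(t + 2) + 1/t


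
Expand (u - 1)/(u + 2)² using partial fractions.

(u - 1) = α(u + 2) + β. At u = -2: β = 1·(-2) - 1 = -3. Coeff of u: α = 1
Result: 1/(u + 2) - 3/(u + 2)²


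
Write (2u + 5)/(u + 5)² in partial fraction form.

(2u + 5) = α(u + 5) + β. At u = -5: β = 2·(-5) + 5 = -5. Coeff of u: α = 2
Result: 2/(u + 5) - 5/(u + 5)²


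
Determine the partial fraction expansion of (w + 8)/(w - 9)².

(w + 8) = P(w - 9) + Q. At w = 9: Q = 1·9 + 8 = 17. Coeff of w: P = 1
Result: 1/(w - 9) + 17/(w - 9)²


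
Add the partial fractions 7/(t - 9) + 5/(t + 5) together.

Common denominator (t - 9)(t + 5). Numerator: 7(t + 5) + 5(t - 9) = (7t + 35) + (5t - 45) = 12t - 10
Result: (12t - 10)/[(t - 9)(t + 5)]


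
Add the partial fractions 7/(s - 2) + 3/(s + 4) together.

Common denominator (s - 2)(s + 4). Numerator: 7(s + 4) + 3(s - 2) = (7s + 28) + (3s - 6) = 10s + 22
Result: (10s + 22)/[(s - 2)(s + 4)]


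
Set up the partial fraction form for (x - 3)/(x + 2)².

Repeated linear factor: A/(x + 2) + B/(x + 2)²


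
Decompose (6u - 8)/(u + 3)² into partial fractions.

(6u - 8) = α(u + 3) + β. At u = -3: β = 6·(-3) - 8 = -26. Coeff of u: α = 6
Result: 6/(u + 3) - 26/(u + 3)²


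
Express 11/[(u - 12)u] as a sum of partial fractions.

11/(u - 12)u = A/(u - 12) + B/u. A = 11/(12 - 0) = 11/12, B = 11/(0 - 12) = -11/12
Result: (11/12)/(u - 12) - (11/12)/u


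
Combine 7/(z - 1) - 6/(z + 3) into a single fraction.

Common denominator (z - 1)(z + 3). Numerator: 7(z + 3) - 6(z - 1) = (7z + 21) - (6z - 6) = z + 27
Result: (z + 27)/[(z - 1)(z + 3)]


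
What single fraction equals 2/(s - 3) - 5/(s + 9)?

Common denominator (s - 3)(s + 9). Numerator: 2(s + 9) - 5(s - 3) = (2s + 18) - (5s - 15) = -3s + 33
Result: (-3s + 33)/[(s - 3)(s + 9)]


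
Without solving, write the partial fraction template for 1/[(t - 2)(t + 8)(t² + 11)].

Two linear + quadratic: A/(t - 2) + B/(t + 8) + (Ct + D)/(t² + 11)


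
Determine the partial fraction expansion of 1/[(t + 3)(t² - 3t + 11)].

Cover-up at t = -3: α = 1/((-3)² - 3·(-3) + 11) = 1/29. Then β = -α = -1/29, γ = -α·(-3 - 3) = 6/29
Result: (1/29)/(t + 3) - ((1/29)t - 6/29)/(t² - 3t + 11)


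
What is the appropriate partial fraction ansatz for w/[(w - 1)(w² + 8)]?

Linear + irreducible quadratic: α/(w - 1) + (βw + γ)/(w² + 8)


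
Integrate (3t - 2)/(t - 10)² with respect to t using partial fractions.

Decompose: A = 3, B = 3·10 - 2 = 28, so (3t - 2)/(t - 10)² = 3/(t - 10) + 28/(t - 10)². Integrate: ∫ A/(t - 10) dt = 3 ln|(t - 10)|; ∫ B/(t - 10)² dt = -28/(t - 10). Sum: 3 ln|(t - 10)| - 28/(t - 10) + C


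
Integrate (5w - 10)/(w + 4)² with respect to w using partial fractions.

Decompose: A = 5, B = 5·(-4) - 10 = -30, so (5w - 10)/(w + 4)² = 5/(w + 4) - 30/(w + 4)². Integrate: ∫ A/(w + 4) dw = 5 ln|(w + 4)|; ∫ B/(w + 4)² dw = 30/(w + 4). Sum: 5 ln|(w + 4)| + 30/(w + 4) + C


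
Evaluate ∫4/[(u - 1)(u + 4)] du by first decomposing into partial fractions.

Decompose: 4/[(u - 1)(u + 4)] = (4/5)/(u - 1) - (4/5)/(u + 4). Integrate each term: (4/5) ln|(u - 1)| - (4/5) ln|(u + 4)| + C


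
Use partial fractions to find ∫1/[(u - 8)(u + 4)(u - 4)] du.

Cover-up: α = 1/48, β = 1/96, γ = -1/32. Decomposition: (1/48)/(u - 8) + (1/96)/(u + 4) - (1/32)/(u - 4). Integrate each term: (1/48) ln|(u - 8)| + (1/96) ln|(u + 4)| - (1/32) ln|(u - 4)| + C
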